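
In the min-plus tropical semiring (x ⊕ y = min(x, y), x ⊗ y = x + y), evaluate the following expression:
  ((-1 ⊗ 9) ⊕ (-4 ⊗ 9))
((-1 ⊗ 9) ⊕ (-4 ⊗ 9)) = 5

Expand innermost to outermost. Recall ⊕ takes the minimum of its arguments and ⊗ takes their sum. Working out the expression ((-1 ⊗ 9) ⊕ (-4 ⊗ 9)) gives 5.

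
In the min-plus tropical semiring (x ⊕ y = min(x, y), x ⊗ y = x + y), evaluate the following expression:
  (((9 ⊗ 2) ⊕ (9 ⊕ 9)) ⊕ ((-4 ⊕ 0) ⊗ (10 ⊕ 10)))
(((9 ⊗ 2) ⊕ (9 ⊕ 9)) ⊕ ((-4 ⊕ 0) ⊗ (10 ⊕ 10))) = 6

Expand innermost to outermost. Recall ⊕ takes the minimum of its arguments and ⊗ takes their sum. Working out the expression (((9 ⊗ 2) ⊕ (9 ⊕ 9)) ⊕ ((-4 ⊕ 0) ⊗ (10 ⊕ 10))) gives 6.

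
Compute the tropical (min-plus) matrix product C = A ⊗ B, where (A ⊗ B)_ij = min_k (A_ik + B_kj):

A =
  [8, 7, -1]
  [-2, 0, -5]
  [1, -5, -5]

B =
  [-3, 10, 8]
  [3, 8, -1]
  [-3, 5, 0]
A ⊗ B =
  [-4, 4, -1]
  [-8, 0, -5]
  [-8, 0, -6]

Apply the min-plus product entry-by-entry:
  C[0][0] = min over k of (A[0][0] + B[0][0] = 8 + -3 = 5, A[0][1] + B[1][0] = 7 + 3 = 10, A[0][2] + B[2][0] = -1 + -3 = -4) = -4 (attained at k = 2)
  C[0][1] = min over k of (A[0][0] + B[0][1] = 8 + 10 = 18, A[0][1] + B[1][1] = 7 + 8 = 15, A[0][2] + B[2][1] = -1 + 5 = 4) = 4 (attained at k = 2)
  C[0][2] = min over k of (A[0][0] + B[0][2] = 8 + 8 = 16, A[0][1] + B[1][2] = 7 + -1 = 6, A[0][2] + B[2][2] = -1 + 0 = -1) = -1 (attained at k = 2)
  C[1][0] = min over k of (A[1][0] + B[0][0] = -2 + -3 = -5, A[1][1] + B[1][0] = 0 + 3 = 3, A[1][2] + B[2][0] = -5 + -3 = -8) = -8 (attained at k = 2)
  C[1][1] = min over k of (A[1][0] + B[0][1] = -2 + 10 = 8, A[1][1] + B[1][1] = 0 + 8 = 8, A[1][2] + B[2][1] = -5 + 5 = 0) = 0 (attained at k = 2)
  C[1][2] = min over k of (A[1][0] + B[0][2] = -2 + 8 = 6, A[1][1] + B[1][2] = 0 + -1 = -1, A[1][2] + B[2][2] = -5 + 0 = -5) = -5 (attained at k = 2)
  C[2][0] = min over k of (A[2][0] + B[0][0] = 1 + -3 = -2, A[2][1] + B[1][0] = -5 + 3 = -2, A[2][2] + B[2][0] = -5 + -3 = -8) = -8 (attained at k = 2)
  C[2][1] = min over k of (A[2][0] + B[0][1] = 1 + 10 = 11, A[2][1] + B[1][1] = -5 + 8 = 3, A[2][2] + B[2][1] = -5 + 5 = 0) = 0 (attained at k = 2)
  C[2][2] = min over k of (A[2][0] + B[0][2] = 1 + 8 = 9, A[2][1] + B[1][2] = -5 + -1 = -6, A[2][2] + B[2][2] = -5 + 0 = -5) = -6 (attained at k = 1)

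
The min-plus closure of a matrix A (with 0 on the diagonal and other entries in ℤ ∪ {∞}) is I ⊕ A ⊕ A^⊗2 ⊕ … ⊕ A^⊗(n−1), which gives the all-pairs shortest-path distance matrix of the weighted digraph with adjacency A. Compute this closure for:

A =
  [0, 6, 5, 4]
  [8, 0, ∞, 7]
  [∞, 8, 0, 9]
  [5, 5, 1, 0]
Closure =
  [0, 6, 5, 4]
  [8, 0, 8, 7]
  [14, 8, 0, 9]
  [5, 5, 1, 0]

This is the Floyd-Warshall all-pairs shortest-path computation. For each intermediate vertex k = 0, 1, …, 3, update dist[i][j] ← min(dist[i][j], dist[i][k] + dist[k][j]). The final matrix gives, for each (i, j), the minimum total weight of any directed path from i to j (possibly empty when i = j).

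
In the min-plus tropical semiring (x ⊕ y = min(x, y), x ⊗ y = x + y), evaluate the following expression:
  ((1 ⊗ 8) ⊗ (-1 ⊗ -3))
((1 ⊗ 8) ⊗ (-1 ⊗ -3)) = 5

Expand innermost to outermost. Recall ⊕ takes the minimum of its arguments and ⊗ takes their sum. Working out the expression ((1 ⊗ 8) ⊗ (-1 ⊗ -3)) gives 5.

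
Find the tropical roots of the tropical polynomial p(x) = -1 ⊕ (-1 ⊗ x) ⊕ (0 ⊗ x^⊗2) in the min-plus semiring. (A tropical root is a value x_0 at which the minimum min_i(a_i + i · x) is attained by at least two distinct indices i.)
Roots: {-1, 0}

Each tropical root is a break point of the lower envelope of the lines y = a_i + i · x (there are 3 lines, with slopes 0, 1, ..., 2). Only the lines that attain the minimum somewhere contribute to roots; other lines are dominated. Here the surviving (envelope) indices are i = 2, i = 1, i = 0.
Intersections between consecutive envelope lines give the roots: for adjacent envelope indices i < j the intersection is x = (a_i − a_j) / (j − i). Reading off the sorted break points: {-1, 0}.
Verification: at each break x_0, at least two indices attain the minimum of min_i(a_i + i · x_0).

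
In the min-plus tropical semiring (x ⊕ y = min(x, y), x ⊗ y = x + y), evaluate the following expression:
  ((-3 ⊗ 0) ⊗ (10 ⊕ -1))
((-3 ⊗ 0) ⊗ (10 ⊕ -1)) = -4

Expand innermost to outermost. Recall ⊕ takes the minimum of its arguments and ⊗ takes their sum. Working out the expression ((-3 ⊗ 0) ⊗ (10 ⊕ -1)) gives -4.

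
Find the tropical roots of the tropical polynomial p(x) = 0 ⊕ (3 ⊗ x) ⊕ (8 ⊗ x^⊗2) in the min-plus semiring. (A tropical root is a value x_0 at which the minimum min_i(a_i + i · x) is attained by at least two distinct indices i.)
Roots: {-5, -3}

Each tropical root is a break point of the lower envelope of the lines y = a_i + i · x (there are 3 lines, with slopes 0, 1, ..., 2). Only the lines that attain the minimum somewhere contribute to roots; other lines are dominated. Here the surviving (envelope) indices are i = 2, i = 1, i = 0.
Intersections between consecutive envelope lines give the roots: for adjacent envelope indices i < j the intersection is x = (a_i − a_j) / (j − i). Reading off the sorted break points: {-5, -3}.
Verification: at each break x_0, at least two indices attain the minimum of min_i(a_i + i · x_0).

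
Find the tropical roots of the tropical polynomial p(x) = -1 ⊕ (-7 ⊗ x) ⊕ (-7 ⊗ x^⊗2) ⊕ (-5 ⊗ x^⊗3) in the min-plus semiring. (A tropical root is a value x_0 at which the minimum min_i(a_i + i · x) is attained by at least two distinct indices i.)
Roots: {-2, 0, 6}

Each tropical root is a break point of the lower envelope of the lines y = a_i + i · x (there are 4 lines, with slopes 0, 1, ..., 3). Only the lines that attain the minimum somewhere contribute to roots; other lines are dominated. Here the surviving (envelope) indices are i = 3, i = 2, i = 1, i = 0.
Intersections between consecutive envelope lines give the roots: for adjacent envelope indices i < j the intersection is x = (a_i − a_j) / (j − i). Reading off the sorted break points: {-2, 0, 6}.
Verification: at each break x_0, at least two indices attain the minimum of min_i(a_i + i · x_0).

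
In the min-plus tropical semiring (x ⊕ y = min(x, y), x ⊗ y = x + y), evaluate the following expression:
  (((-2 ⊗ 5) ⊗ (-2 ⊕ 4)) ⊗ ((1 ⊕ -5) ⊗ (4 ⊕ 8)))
(((-2 ⊗ 5) ⊗ (-2 ⊕ 4)) ⊗ ((1 ⊕ -5) ⊗ (4 ⊕ 8))) = 0

Expand innermost to outermost. Recall ⊕ takes the minimum of its arguments and ⊗ takes their sum. Working out the expression (((-2 ⊗ 5) ⊗ (-2 ⊕ 4)) ⊗ ((1 ⊕ -5) ⊗ (4 ⊕ 8))) gives 0.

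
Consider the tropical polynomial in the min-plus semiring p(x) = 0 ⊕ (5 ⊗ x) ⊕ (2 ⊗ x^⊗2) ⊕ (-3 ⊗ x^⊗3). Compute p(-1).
p(-1) = -6

A tropical monomial a ⊗ x^⊗i evaluates to a + i · x. Evaluating each term at x = -1:
  Term 0 contributes 0 + 0 · -1 = 0
  Term 1 contributes 5 + 1 · -1 = 4
  Term 2 contributes 2 + 2 · -1 = 0
  Term 3 contributes -3 + 3 · -1 = -6
p(-1) = ⊕ of these = min[0, 4, 0, -6] = -6.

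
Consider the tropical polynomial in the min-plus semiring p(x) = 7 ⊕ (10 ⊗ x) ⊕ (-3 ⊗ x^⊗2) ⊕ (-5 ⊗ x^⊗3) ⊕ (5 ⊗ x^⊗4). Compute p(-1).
p(-1) = -8

A tropical monomial a ⊗ x^⊗i evaluates to a + i · x. Evaluating each term at x = -1:
  Term 0 contributes 7 + 0 · -1 = 7
  Term 1 contributes 10 + 1 · -1 = 9
  Term 2 contributes -3 + 2 · -1 = -5
  Term 3 contributes -5 + 3 · -1 = -8
  Term 4 contributes 5 + 4 · -1 = 1
p(-1) = ⊕ of these = min[7, 9, -5, -8, 1] = -8.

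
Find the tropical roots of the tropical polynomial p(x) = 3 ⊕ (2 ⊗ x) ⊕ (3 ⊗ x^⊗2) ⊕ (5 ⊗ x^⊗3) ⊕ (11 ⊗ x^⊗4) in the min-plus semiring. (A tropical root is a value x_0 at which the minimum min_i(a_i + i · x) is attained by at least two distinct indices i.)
Roots: {-6, -2, -1, 1}

Each tropical root is a break point of the lower envelope of the lines y = a_i + i · x (there are 5 lines, with slopes 0, 1, ..., 4). Only the lines that attain the minimum somewhere contribute to roots; other lines are dominated. Here the surviving (envelope) indices are i = 4, i = 3, i = 2, i = 1, i = 0.
Intersections between consecutive envelope lines give the roots: for adjacent envelope indices i < j the intersection is x = (a_i − a_j) / (j − i). Reading off the sorted break points: {-6, -2, -1, 1}.
Verification: at each break x_0, at least two indices attain the minimum of min_i(a_i + i · x_0).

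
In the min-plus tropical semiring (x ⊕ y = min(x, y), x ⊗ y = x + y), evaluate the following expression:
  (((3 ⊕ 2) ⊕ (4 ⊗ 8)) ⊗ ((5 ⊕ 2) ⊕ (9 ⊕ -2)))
(((3 ⊕ 2) ⊕ (4 ⊗ 8)) ⊗ ((5 ⊕ 2) ⊕ (9 ⊕ -2))) = 0

Expand innermost to outermost. Recall ⊕ takes the minimum of its arguments and ⊗ takes their sum. Working out the expression (((3 ⊕ 2) ⊕ (4 ⊗ 8)) ⊗ ((5 ⊕ 2) ⊕ (9 ⊕ -2))) gives 0.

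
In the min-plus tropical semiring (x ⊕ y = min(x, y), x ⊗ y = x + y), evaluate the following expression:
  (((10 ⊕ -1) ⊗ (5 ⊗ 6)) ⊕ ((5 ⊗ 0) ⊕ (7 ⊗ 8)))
(((10 ⊕ -1) ⊗ (5 ⊗ 6)) ⊕ ((5 ⊗ 0) ⊕ (7 ⊗ 8))) = 5

Expand innermost to outermost. Recall ⊕ takes the minimum of its arguments and ⊗ takes their sum. Working out the expression (((10 ⊕ -1) ⊗ (5 ⊗ 6)) ⊕ ((5 ⊗ 0) ⊕ (7 ⊗ 8))) gives 5.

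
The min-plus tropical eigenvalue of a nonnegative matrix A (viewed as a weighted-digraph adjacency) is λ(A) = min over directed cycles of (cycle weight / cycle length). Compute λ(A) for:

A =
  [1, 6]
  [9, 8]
λ(A) = 1

Enumerate directed cycles and compute their means (weight / length). Sample:
  cycle 0 → 0: weight = 1, length = 1, mean = 1/1 ≈ 1.000
  cycle 1 → 1: weight = 8, length = 1, mean = 8/1 ≈ 8.000
  cycle 0 → 1 → 0: weight = 15, length = 2, mean = 15/2 ≈ 7.500
  cycle 1 → 0 → 1: weight = 15, length = 2, mean = 15/2 ≈ 7.500
Minimum mean = 1.000, attained e.g. along the cycle 0 → 0 with weight 1 and length 1. So λ(A) = 1/1 = 1.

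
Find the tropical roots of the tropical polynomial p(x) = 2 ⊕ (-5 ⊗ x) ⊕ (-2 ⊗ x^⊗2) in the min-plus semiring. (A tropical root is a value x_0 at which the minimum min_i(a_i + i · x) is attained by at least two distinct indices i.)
Roots: {-3, 7}

Each tropical root is a break point of the lower envelope of the lines y = a_i + i · x (there are 3 lines, with slopes 0, 1, ..., 2). Only the lines that attain the minimum somewhere contribute to roots; other lines are dominated. Here the surviving (envelope) indices are i = 2, i = 1, i = 0.
Intersections between consecutive envelope lines give the roots: for adjacent envelope indices i < j the intersection is x = (a_i − a_j) / (j − i). Reading off the sorted break points: {-3, 7}.
Verification: at each break x_0, at least two indices attain the minimum of min_i(a_i + i · x_0).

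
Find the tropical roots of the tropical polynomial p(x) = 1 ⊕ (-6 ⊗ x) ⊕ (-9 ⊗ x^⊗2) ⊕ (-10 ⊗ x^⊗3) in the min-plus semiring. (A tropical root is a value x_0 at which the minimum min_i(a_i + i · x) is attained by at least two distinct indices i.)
Roots: {1, 3, 7}

Each tropical root is a break point of the lower envelope of the lines y = a_i + i · x (there are 4 lines, with slopes 0, 1, ..., 3). Only the lines that attain the minimum somewhere contribute to roots; other lines are dominated. Here the surviving (envelope) indices are i = 3, i = 2, i = 1, i = 0.
Intersections between consecutive envelope lines give the roots: for adjacent envelope indices i < j the intersection is x = (a_i − a_j) / (j − i). Reading off the sorted break points: {1, 3, 7}.
Verification: at each break x_0, at least two indices attain the minimum of min_i(a_i + i · x_0).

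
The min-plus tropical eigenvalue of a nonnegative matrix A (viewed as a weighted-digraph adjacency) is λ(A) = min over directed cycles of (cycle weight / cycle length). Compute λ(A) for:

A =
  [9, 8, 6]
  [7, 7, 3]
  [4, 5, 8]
λ(A) = 4

Enumerate directed cycles and compute their means (weight / length). Sample:
  cycle 0 → 0: weight = 9, length = 1, mean = 9/1 ≈ 9.000
  cycle 1 → 1: weight = 7, length = 1, mean = 7/1 ≈ 7.000
  cycle 2 → 2: weight = 8, length = 1, mean = 8/1 ≈ 8.000
  cycle 0 → 1 → 0: weight = 15, length = 2, mean = 15/2 ≈ 7.500
  cycle 0 → 2 → 0: weight = 10, length = 2, mean = 10/2 ≈ 5.000
  cycle 1 → 0 → 1: weight = 15, length = 2, mean = 15/2 ≈ 7.500
Minimum mean = 4.000, attained e.g. along the cycle 1 → 2 → 1 with weight 8 and length 2. So λ(A) = 8/2 = 4.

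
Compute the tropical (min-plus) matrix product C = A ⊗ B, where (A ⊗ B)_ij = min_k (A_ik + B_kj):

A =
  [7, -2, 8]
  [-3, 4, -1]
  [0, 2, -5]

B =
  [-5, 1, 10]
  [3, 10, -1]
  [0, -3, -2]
A ⊗ B =
  [1, 5, -3]
  [-8, -4, -3]
  [-5, -8, -7]

Apply the min-plus product entry-by-entry:
  C[0][0] = min over k of (A[0][0] + B[0][0] = 7 + -5 = 2, A[0][1] + B[1][0] = -2 + 3 = 1, A[0][2] + B[2][0] = 8 + 0 = 8) = 1 (attained at k = 1)
  C[0][1] = min over k of (A[0][0] + B[0][1] = 7 + 1 = 8, A[0][1] + B[1][1] = -2 + 10 = 8, A[0][2] + B[2][1] = 8 + -3 = 5) = 5 (attained at k = 2)
  C[0][2] = min over k of (A[0][0] + B[0][2] = 7 + 10 = 17, A[0][1] + B[1][2] = -2 + -1 = -3, A[0][2] + B[2][2] = 8 + -2 = 6) = -3 (attained at k = 1)
  C[1][0] = min over k of (A[1][0] + B[0][0] = -3 + -5 = -8, A[1][1] + B[1][0] = 4 + 3 = 7, A[1][2] + B[2][0] = -1 + 0 = -1) = -8 (attained at k = 0)
  C[1][1] = min over k of (A[1][0] + B[0][1] = -3 + 1 = -2, A[1][1] + B[1][1] = 4 + 10 = 14, A[1][2] + B[2][1] = -1 + -3 = -4) = -4 (attained at k = 2)
  C[1][2] = min over k of (A[1][0] + B[0][2] = -3 + 10 = 7, A[1][1] + B[1][2] = 4 + -1 = 3, A[1][2] + B[2][2] = -1 + -2 = -3) = -3 (attained at k = 2)
  C[2][0] = min over k of (A[2][0] + B[0][0] = 0 + -5 = -5, A[2][1] + B[1][0] = 2 + 3 = 5, A[2][2] + B[2][0] = -5 + 0 = -5) = -5 (attained at k = 0)
  C[2][1] = min over k of (A[2][0] + B[0][1] = 0 + 1 = 1, A[2][1] + B[1][1] = 2 + 10 = 12, A[2][2] + B[2][1] = -5 + -3 = -8) = -8 (attained at k = 2)
  C[2][2] = min over k of (A[2][0] + B[0][2] = 0 + 10 = 10, A[2][1] + B[1][2] = 2 + -1 = 1, A[2][2] + B[2][2] = -5 + -2 = -7) = -7 (attained at k = 2)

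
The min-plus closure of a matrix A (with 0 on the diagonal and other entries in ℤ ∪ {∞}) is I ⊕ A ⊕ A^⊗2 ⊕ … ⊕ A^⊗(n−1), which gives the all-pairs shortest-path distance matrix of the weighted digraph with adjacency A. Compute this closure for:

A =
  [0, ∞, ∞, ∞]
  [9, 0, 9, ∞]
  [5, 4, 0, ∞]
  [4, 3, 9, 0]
Closure =
  [0, ∞, ∞, ∞]
  [9, 0, 9, ∞]
  [5, 4, 0, ∞]
  [4, 3, 9, 0]

This is the Floyd-Warshall all-pairs shortest-path computation. For each intermediate vertex k = 0, 1, …, 3, update dist[i][j] ← min(dist[i][j], dist[i][k] + dist[k][j]). The final matrix gives, for each (i, j), the minimum total weight of any directed path from i to j (possibly empty when i = j).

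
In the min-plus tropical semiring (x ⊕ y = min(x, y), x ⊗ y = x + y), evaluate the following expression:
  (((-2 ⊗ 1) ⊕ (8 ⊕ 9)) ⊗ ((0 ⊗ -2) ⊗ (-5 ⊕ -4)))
(((-2 ⊗ 1) ⊕ (8 ⊕ 9)) ⊗ ((0 ⊗ -2) ⊗ (-5 ⊕ -4))) = -8

Expand innermost to outermost. Recall ⊕ takes the minimum of its arguments and ⊗ takes their sum. Working out the expression (((-2 ⊗ 1) ⊕ (8 ⊕ 9)) ⊗ ((0 ⊗ -2) ⊗ (-5 ⊕ -4))) gives -8.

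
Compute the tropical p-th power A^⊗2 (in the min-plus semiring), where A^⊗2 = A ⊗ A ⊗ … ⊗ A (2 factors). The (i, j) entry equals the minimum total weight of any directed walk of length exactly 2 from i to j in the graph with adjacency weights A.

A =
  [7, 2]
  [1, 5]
A^⊗2 =
  [3, 7]
  [6, 3]

Each entry (A^⊗2)_ij equals the minimum over all length-2 walks i = v_0 → v_1 → … → v_2 = j of Σ_t A[v_t][v_{t+1}]. For example, for (i, j) = (0, 1) we minimise over 2 possible intermediate vertex sequences; the minimum is 7, attained along the walk 0 → 1 → 1.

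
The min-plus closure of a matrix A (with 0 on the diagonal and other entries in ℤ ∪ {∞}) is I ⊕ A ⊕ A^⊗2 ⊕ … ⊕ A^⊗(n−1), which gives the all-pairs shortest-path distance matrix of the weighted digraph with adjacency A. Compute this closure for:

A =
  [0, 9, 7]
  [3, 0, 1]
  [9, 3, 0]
Closure =
  [0, 9, 7]
  [3, 0, 1]
  [6, 3, 0]

This is the Floyd-Warshall all-pairs shortest-path computation. For each intermediate vertex k = 0, 1, …, 2, update dist[i][j] ← min(dist[i][j], dist[i][k] + dist[k][j]). The final matrix gives, for each (i, j), the minimum total weight of any directed path from i to j (possibly empty when i = j).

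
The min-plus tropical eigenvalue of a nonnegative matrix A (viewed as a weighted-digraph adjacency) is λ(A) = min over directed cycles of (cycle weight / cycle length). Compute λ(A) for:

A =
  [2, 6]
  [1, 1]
λ(A) = 1

Enumerate directed cycles and compute their means (weight / length). Sample:
  cycle 0 → 0: weight = 2, length = 1, mean = 2/1 ≈ 2.000
  cycle 1 → 1: weight = 1, length = 1, mean = 1/1 ≈ 1.000
  cycle 0 → 1 → 0: weight = 7, length = 2, mean = 7/2 ≈ 3.500
  cycle 1 → 0 → 1: weight = 7, length = 2, mean = 7/2 ≈ 3.500
Minimum mean = 1.000, attained e.g. along the cycle 1 → 1 with weight 1 and length 1. So λ(A) = 1/1 = 1.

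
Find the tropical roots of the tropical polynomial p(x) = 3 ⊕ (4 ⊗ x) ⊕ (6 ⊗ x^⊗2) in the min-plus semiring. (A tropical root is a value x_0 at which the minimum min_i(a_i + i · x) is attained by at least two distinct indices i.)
Roots: {-2, -1}

Each tropical root is a break point of the lower envelope of the lines y = a_i + i · x (there are 3 lines, with slopes 0, 1, ..., 2). Only the lines that attain the minimum somewhere contribute to roots; other lines are dominated. Here the surviving (envelope) indices are i = 2, i = 1, i = 0.
Intersections between consecutive envelope lines give the roots: for adjacent envelope indices i < j the intersection is x = (a_i − a_j) / (j − i). Reading off the sorted break points: {-2, -1}.
Verification: at each break x_0, at least two indices attain the minimum of min_i(a_i + i · x_0).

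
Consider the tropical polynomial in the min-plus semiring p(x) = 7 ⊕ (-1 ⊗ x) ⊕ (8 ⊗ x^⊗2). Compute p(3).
p(3) = 2

A tropical monomial a ⊗ x^⊗i evaluates to a + i · x. Evaluating each term at x = 3:
  Term 0 contributes 7 + 0 · 3 = 7
  Term 1 contributes -1 + 1 · 3 = 2
  Term 2 contributes 8 + 2 · 3 = 14
p(3) = ⊕ of these = min[7, 2, 14] = 2.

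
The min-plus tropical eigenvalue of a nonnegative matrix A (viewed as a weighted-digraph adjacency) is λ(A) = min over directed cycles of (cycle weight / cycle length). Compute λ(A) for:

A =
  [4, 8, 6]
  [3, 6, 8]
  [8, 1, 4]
λ(A) = 10/3

Enumerate directed cycles and compute their means (weight / length). Sample:
  cycle 0 → 0: weight = 4, length = 1, mean = 4/1 ≈ 4.000
  cycle 1 → 1: weight = 6, length = 1, mean = 6/1 ≈ 6.000
  cycle 2 → 2: weight = 4, length = 1, mean = 4/1 ≈ 4.000
  cycle 0 → 1 → 0: weight = 11, length = 2, mean = 11/2 ≈ 5.500
  cycle 0 → 2 → 0: weight = 14, length = 2, mean = 14/2 ≈ 7.000
  cycle 1 → 0 → 1: weight = 11, length = 2, mean = 11/2 ≈ 5.500
Minimum mean = 3.333, attained e.g. along the cycle 0 → 2 → 1 → 0 with weight 10 and length 3. So λ(A) = 10/3 = 10/3.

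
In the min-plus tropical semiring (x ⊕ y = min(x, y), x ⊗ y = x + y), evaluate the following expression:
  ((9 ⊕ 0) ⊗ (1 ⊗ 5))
((9 ⊕ 0) ⊗ (1 ⊗ 5)) = 6

Expand innermost to outermost. Recall ⊕ takes the minimum of its arguments and ⊗ takes their sum. Working out the expression ((9 ⊕ 0) ⊗ (1 ⊗ 5)) gives 6.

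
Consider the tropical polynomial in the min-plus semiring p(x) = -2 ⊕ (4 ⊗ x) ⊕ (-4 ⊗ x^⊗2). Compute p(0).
p(0) = -4

A tropical monomial a ⊗ x^⊗i evaluates to a + i · x. Evaluating each term at x = 0:
  Term 0 contributes -2 + 0 · 0 = -2
  Term 1 contributes 4 + 1 · 0 = 4
  Term 2 contributes -4 + 2 · 0 = -4
p(0) = ⊕ of these = min[-2, 4, -4] = -4.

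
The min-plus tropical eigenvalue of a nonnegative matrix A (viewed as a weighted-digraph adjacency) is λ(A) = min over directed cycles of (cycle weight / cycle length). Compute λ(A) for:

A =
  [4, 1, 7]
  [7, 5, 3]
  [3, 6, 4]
λ(A) = 7/3

Enumerate directed cycles and compute their means (weight / length). Sample:
  cycle 0 → 0: weight = 4, length = 1, mean = 4/1 ≈ 4.000
  cycle 1 → 1: weight = 5, length = 1, mean = 5/1 ≈ 5.000
  cycle 2 → 2: weight = 4, length = 1, mean = 4/1 ≈ 4.000
  cycle 0 → 1 → 0: weight = 8, length = 2, mean = 8/2 ≈ 4.000
  cycle 0 → 2 → 0: weight = 10, length = 2, mean = 10/2 ≈ 5.000
  cycle 1 → 0 → 1: weight = 8, length = 2, mean = 8/2 ≈ 4.000
Minimum mean = 2.333, attained e.g. along the cycle 0 → 1 → 2 → 0 with weight 7 and length 3. So λ(A) = 7/3 = 7/3.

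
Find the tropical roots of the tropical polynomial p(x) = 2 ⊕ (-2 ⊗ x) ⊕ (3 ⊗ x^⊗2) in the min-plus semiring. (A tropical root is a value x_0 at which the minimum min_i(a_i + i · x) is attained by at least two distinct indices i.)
Roots: {-5, 4}

Each tropical root is a break point of the lower envelope of the lines y = a_i + i · x (there are 3 lines, with slopes 0, 1, ..., 2). Only the lines that attain the minimum somewhere contribute to roots; other lines are dominated. Here the surviving (envelope) indices are i = 2, i = 1, i = 0.
Intersections between consecutive envelope lines give the roots: for adjacent envelope indices i < j the intersection is x = (a_i − a_j) / (j − i). Reading off the sorted break points: {-5, 4}.
Verification: at each break x_0, at least two indices attain the minimum of min_i(a_i + i · x_0).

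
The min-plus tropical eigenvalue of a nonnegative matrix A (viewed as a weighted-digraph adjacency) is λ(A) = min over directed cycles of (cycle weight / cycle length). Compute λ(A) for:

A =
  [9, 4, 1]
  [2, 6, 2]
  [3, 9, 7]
λ(A) = 2

Enumerate directed cycles and compute their means (weight / length). Sample:
  cycle 0 → 0: weight = 9, length = 1, mean = 9/1 ≈ 9.000
  cycle 1 → 1: weight = 6, length = 1, mean = 6/1 ≈ 6.000
  cycle 2 → 2: weight = 7, length = 1, mean = 7/1 ≈ 7.000
  cycle 0 → 1 → 0: weight = 6, length = 2, mean = 6/2 ≈ 3.000
  cycle 0 → 2 → 0: weight = 4, length = 2, mean = 4/2 ≈ 2.000
  cycle 1 → 0 → 1: weight = 6, length = 2, mean = 6/2 ≈ 3.000
Minimum mean = 2.000, attained e.g. along the cycle 0 → 2 → 0 with weight 4 and length 2. So λ(A) = 4/2 = 2.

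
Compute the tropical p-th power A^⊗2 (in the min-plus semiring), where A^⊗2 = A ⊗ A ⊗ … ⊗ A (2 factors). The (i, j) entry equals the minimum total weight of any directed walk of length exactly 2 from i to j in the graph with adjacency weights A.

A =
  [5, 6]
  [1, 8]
A^⊗2 =
  [7, 11]
  [6, 7]

Each entry (A^⊗2)_ij equals the minimum over all length-2 walks i = v_0 → v_1 → … → v_2 = j of Σ_t A[v_t][v_{t+1}]. For example, for (i, j) = (0, 1) we minimise over 2 possible intermediate vertex sequences; the minimum is 11, attained along the walk 0 → 0 → 1.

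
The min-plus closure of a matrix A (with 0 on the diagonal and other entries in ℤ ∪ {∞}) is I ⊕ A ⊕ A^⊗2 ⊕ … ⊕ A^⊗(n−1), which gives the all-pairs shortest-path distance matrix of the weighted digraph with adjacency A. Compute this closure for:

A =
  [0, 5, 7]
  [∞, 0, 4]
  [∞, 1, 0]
Closure =
  [0, 5, 7]
  [∞, 0, 4]
  [∞, 1, 0]

This is the Floyd-Warshall all-pairs shortest-path computation. For each intermediate vertex k = 0, 1, …, 2, update dist[i][j] ← min(dist[i][j], dist[i][k] + dist[k][j]). The final matrix gives, for each (i, j), the minimum total weight of any directed path from i to j (possibly empty when i = j).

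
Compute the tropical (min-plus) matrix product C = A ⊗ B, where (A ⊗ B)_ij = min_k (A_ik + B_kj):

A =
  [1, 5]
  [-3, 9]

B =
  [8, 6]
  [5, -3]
A ⊗ B =
  [9, 2]
  [5, 3]

Apply the min-plus product entry-by-entry:
  C[0][0] = min over k of (A[0][0] + B[0][0] = 1 + 8 = 9, A[0][1] + B[1][0] = 5 + 5 = 10) = 9 (attained at k = 0)
  C[0][1] = min over k of (A[0][0] + B[0][1] = 1 + 6 = 7, A[0][1] + B[1][1] = 5 + -3 = 2) = 2 (attained at k = 1)
  C[1][0] = min over k of (A[1][0] + B[0][0] = -3 + 8 = 5, A[1][1] + B[1][0] = 9 + 5 = 14) = 5 (attained at k = 0)
  C[1][1] = min over k of (A[1][0] + B[0][1] = -3 + 6 = 3, A[1][1] + B[1][1] = 9 + -3 = 6) = 3 (attained at k = 0)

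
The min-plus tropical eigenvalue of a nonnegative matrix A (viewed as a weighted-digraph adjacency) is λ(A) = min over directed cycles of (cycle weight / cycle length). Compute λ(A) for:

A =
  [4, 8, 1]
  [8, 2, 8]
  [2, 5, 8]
λ(A) = 3/2

Enumerate directed cycles and compute their means (weight / length). Sample:
  cycle 0 → 0: weight = 4, length = 1, mean = 4/1 ≈ 4.000
  cycle 1 → 1: weight = 2, length = 1, mean = 2/1 ≈ 2.000
  cycle 2 → 2: weight = 8, length = 1, mean = 8/1 ≈ 8.000
  cycle 0 → 1 → 0: weight = 16, length = 2, mean = 16/2 ≈ 8.000
  cycle 0 → 2 → 0: weight = 3, length = 2, mean = 3/2 ≈ 1.500
  cycle 1 → 0 → 1: weight = 16, length = 2, mean = 16/2 ≈ 8.000
Minimum mean = 1.500, attained e.g. along the cycle 0 → 2 → 0 with weight 3 and length 2. So λ(A) = 3/2 = 3/2.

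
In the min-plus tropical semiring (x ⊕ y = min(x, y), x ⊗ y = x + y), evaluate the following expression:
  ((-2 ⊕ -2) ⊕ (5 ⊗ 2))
((-2 ⊕ -2) ⊕ (5 ⊗ 2)) = -2

Expand innermost to outermost. Recall ⊕ takes the minimum of its arguments and ⊗ takes their sum. Working out the expression ((-2 ⊕ -2) ⊕ (5 ⊗ 2)) gives -2.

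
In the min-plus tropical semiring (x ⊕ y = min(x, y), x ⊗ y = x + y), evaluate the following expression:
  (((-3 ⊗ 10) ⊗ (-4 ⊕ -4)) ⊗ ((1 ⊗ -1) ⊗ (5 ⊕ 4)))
(((-3 ⊗ 10) ⊗ (-4 ⊕ -4)) ⊗ ((1 ⊗ -1) ⊗ (5 ⊕ 4))) = 7

Expand innermost to outermost. Recall ⊕ takes the minimum of its arguments and ⊗ takes their sum. Working out the expression (((-3 ⊗ 10) ⊗ (-4 ⊕ -4)) ⊗ ((1 ⊗ -1) ⊗ (5 ⊕ 4))) gives 7.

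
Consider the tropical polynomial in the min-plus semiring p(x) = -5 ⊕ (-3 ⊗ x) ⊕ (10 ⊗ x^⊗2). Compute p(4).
p(4) = -5

A tropical monomial a ⊗ x^⊗i evaluates to a + i · x. Evaluating each term at x = 4:
  Term 0 contributes -5 + 0 · 4 = -5
  Term 1 contributes -3 + 1 · 4 = 1
  Term 2 contributes 10 + 2 · 4 = 18
p(4) = ⊕ of these = min[-5, 1, 18] = -5.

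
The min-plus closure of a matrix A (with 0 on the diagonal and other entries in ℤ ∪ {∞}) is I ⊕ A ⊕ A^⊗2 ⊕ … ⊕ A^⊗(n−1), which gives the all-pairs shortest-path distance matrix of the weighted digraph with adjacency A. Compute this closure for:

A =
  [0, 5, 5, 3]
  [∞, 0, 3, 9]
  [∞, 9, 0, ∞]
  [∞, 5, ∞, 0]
Closure =
  [0, 5, 5, 3]
  [∞, 0, 3, 9]
  [∞, 9, 0, 18]
  [∞, 5, 8, 0]

This is the Floyd-Warshall all-pairs shortest-path computation. For each intermediate vertex k = 0, 1, …, 3, update dist[i][j] ← min(dist[i][j], dist[i][k] + dist[k][j]). The final matrix gives, for each (i, j), the minimum total weight of any directed path from i to j (possibly empty when i = j).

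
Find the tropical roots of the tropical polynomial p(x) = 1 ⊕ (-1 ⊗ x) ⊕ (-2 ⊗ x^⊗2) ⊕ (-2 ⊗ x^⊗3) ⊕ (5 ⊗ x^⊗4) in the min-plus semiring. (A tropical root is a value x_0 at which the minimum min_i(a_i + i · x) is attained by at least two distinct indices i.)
Roots: {-7, 0, 1, 2}

Each tropical root is a break point of the lower envelope of the lines y = a_i + i · x (there are 5 lines, with slopes 0, 1, ..., 4). Only the lines that attain the minimum somewhere contribute to roots; other lines are dominated. Here the surviving (envelope) indices are i = 4, i = 3, i = 2, i = 1, i = 0.
Intersections between consecutive envelope lines give the roots: for adjacent envelope indices i < j the intersection is x = (a_i − a_j) / (j − i). Reading off the sorted break points: {-7, 0, 1, 2}.
Verification: at each break x_0, at least two indices attain the minimum of min_i(a_i + i · x_0).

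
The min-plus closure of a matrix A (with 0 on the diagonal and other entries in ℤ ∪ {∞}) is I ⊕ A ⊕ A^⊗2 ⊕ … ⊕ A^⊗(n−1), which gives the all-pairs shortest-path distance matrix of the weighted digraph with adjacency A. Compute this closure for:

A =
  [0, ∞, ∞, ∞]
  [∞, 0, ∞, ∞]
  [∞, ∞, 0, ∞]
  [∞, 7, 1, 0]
Closure =
  [0, ∞, ∞, ∞]
  [∞, 0, ∞, ∞]
  [∞, ∞, 0, ∞]
  [∞, 7, 1, 0]

This is the Floyd-Warshall all-pairs shortest-path computation. For each intermediate vertex k = 0, 1, …, 3, update dist[i][j] ← min(dist[i][j], dist[i][k] + dist[k][j]). The final matrix gives, for each (i, j), the minimum total weight of any directed path from i to j (possibly empty when i = j).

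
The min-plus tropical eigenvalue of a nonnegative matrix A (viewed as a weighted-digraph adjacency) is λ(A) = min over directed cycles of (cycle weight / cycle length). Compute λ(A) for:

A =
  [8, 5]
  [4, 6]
λ(A) = 9/2

Enumerate directed cycles and compute their means (weight / length). Sample:
  cycle 0 → 0: weight = 8, length = 1, mean = 8/1 ≈ 8.000
  cycle 1 → 1: weight = 6, length = 1, mean = 6/1 ≈ 6.000
  cycle 0 → 1 → 0: weight = 9, length = 2, mean = 9/2 ≈ 4.500
  cycle 1 → 0 → 1: weight = 9, length = 2, mean = 9/2 ≈ 4.500
Minimum mean = 4.500, attained e.g. along the cycle 0 → 1 → 0 with weight 9 and length 2. So λ(A) = 9/2 = 9/2.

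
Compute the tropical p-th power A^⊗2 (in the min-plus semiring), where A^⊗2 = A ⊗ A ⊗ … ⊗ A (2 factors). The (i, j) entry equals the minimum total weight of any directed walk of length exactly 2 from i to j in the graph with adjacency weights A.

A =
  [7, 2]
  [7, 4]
A^⊗2 =
  [9, 6]
  [11, 8]

Each entry (A^⊗2)_ij equals the minimum over all length-2 walks i = v_0 → v_1 → … → v_2 = j of Σ_t A[v_t][v_{t+1}]. For example, for (i, j) = (0, 1) we minimise over 2 possible intermediate vertex sequences; the minimum is 6, attained along the walk 0 → 1 → 1.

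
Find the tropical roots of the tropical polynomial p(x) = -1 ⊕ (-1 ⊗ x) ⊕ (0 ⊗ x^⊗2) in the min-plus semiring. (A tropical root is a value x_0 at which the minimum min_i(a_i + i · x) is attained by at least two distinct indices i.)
Roots: {-1, 0}

Each tropical root is a break point of the lower envelope of the lines y = a_i + i · x (there are 3 lines, with slopes 0, 1, ..., 2). Only the lines that attain the minimum somewhere contribute to roots; other lines are dominated. Here the surviving (envelope) indices are i = 2, i = 1, i = 0.
Intersections between consecutive envelope lines give the roots: for adjacent envelope indices i < j the intersection is x = (a_i − a_j) / (j − i). Reading off the sorted break points: {-1, 0}.
Verification: at each break x_0, at least two indices attain the minimum of min_i(a_i + i · x_0).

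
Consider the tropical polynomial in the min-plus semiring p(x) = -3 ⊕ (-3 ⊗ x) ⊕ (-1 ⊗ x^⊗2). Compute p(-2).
p(-2) = -5

A tropical monomial a ⊗ x^⊗i evaluates to a + i · x. Evaluating each term at x = -2:
  Term 0 contributes -3 + 0 · -2 = -3
  Term 1 contributes -3 + 1 · -2 = -5
  Term 2 contributes -1 + 2 · -2 = -5
p(-2) = ⊕ of these = min[-3, -5, -5] = -5.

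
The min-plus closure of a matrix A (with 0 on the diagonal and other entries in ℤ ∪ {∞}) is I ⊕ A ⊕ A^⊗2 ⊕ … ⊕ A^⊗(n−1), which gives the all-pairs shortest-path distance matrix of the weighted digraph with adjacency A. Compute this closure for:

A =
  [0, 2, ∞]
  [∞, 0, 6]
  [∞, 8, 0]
Closure =
  [0, 2, 8]
  [∞, 0, 6]
  [∞, 8, 0]

This is the Floyd-Warshall all-pairs shortest-path computation. For each intermediate vertex k = 0, 1, …, 2, update dist[i][j] ← min(dist[i][j], dist[i][k] + dist[k][j]). The final matrix gives, for each (i, j), the minimum total weight of any directed path from i to j (possibly empty when i = j).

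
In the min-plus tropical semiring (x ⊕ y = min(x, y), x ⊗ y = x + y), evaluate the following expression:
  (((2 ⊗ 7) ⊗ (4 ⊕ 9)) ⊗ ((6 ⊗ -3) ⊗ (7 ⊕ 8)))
(((2 ⊗ 7) ⊗ (4 ⊕ 9)) ⊗ ((6 ⊗ -3) ⊗ (7 ⊕ 8))) = 23

Expand innermost to outermost. Recall ⊕ takes the minimum of its arguments and ⊗ takes their sum. Working out the expression (((2 ⊗ 7) ⊗ (4 ⊕ 9)) ⊗ ((6 ⊗ -3) ⊗ (7 ⊕ 8))) gives 23.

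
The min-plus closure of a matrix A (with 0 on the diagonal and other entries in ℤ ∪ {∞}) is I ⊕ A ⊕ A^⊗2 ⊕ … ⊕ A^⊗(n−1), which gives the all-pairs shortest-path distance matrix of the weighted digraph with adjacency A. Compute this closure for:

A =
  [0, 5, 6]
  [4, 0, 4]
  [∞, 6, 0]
Closure =
  [0, 5, 6]
  [4, 0, 4]
  [10, 6, 0]

This is the Floyd-Warshall all-pairs shortest-path computation. For each intermediate vertex k = 0, 1, …, 2, update dist[i][j] ← min(dist[i][j], dist[i][k] + dist[k][j]). The final matrix gives, for each (i, j), the minimum total weight of any directed path from i to j (possibly empty when i = j).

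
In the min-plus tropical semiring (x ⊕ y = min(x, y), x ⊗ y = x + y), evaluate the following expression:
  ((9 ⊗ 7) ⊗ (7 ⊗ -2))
((9 ⊗ 7) ⊗ (7 ⊗ -2)) = 21

Expand innermost to outermost. Recall ⊕ takes the minimum of its arguments and ⊗ takes their sum. Working out the expression ((9 ⊗ 7) ⊗ (7 ⊗ -2)) gives 21.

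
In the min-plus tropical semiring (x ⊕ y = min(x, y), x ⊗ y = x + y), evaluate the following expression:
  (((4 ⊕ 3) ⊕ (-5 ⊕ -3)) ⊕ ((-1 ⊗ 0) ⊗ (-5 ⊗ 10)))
(((4 ⊕ 3) ⊕ (-5 ⊕ -3)) ⊕ ((-1 ⊗ 0) ⊗ (-5 ⊗ 10))) = -5

Expand innermost to outermost. Recall ⊕ takes the minimum of its arguments and ⊗ takes their sum. Working out the expression (((4 ⊕ 3) ⊕ (-5 ⊕ -3)) ⊕ ((-1 ⊗ 0) ⊗ (-5 ⊗ 10))) gives -5.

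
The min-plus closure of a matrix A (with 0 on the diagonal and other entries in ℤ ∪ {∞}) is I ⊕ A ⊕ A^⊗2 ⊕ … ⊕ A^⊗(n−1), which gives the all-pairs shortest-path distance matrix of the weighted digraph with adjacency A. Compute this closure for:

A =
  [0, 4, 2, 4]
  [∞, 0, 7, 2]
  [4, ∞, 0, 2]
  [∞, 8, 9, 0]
Closure =
  [0, 4, 2, 4]
  [11, 0, 7, 2]
  [4, 8, 0, 2]
  [13, 8, 9, 0]

This is the Floyd-Warshall all-pairs shortest-path computation. For each intermediate vertex k = 0, 1, …, 3, update dist[i][j] ← min(dist[i][j], dist[i][k] + dist[k][j]). The final matrix gives, for each (i, j), the minimum total weight of any directed path from i to j (possibly empty when i = j).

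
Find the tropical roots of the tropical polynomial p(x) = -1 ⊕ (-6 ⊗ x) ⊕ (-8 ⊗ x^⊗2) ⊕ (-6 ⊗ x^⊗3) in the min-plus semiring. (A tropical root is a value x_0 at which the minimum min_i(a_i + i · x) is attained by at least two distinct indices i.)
Roots: {-2, 2, 5}

Each tropical root is a break point of the lower envelope of the lines y = a_i + i · x (there are 4 lines, with slopes 0, 1, ..., 3). Only the lines that attain the minimum somewhere contribute to roots; other lines are dominated. Here the surviving (envelope) indices are i = 3, i = 2, i = 1, i = 0.
Intersections between consecutive envelope lines give the roots: for adjacent envelope indices i < j the intersection is x = (a_i − a_j) / (j − i). Reading off the sorted break points: {-2, 2, 5}.
Verification: at each break x_0, at least two indices attain the minimum of min_i(a_i + i · x_0).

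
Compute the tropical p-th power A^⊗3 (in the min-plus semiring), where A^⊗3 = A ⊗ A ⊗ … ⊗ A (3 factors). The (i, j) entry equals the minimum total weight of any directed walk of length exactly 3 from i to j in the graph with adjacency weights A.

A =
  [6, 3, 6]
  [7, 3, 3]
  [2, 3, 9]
A^⊗3 =
  [8, 9, 9]
  [8, 8, 9]
  [8, 8, 8]

Each entry (A^⊗3)_ij equals the minimum over all length-3 walks i = v_0 → v_1 → … → v_3 = j of Σ_t A[v_t][v_{t+1}]. For example, for (i, j) = (0, 2) we minimise over 9 possible intermediate vertex sequences; the minimum is 9, attained along the walk 0 → 1 → 1 → 2.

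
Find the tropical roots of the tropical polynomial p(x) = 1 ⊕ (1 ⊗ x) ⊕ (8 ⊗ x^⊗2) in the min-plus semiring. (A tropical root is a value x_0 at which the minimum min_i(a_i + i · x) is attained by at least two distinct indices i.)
Roots: {-7, 0}

Each tropical root is a break point of the lower envelope of the lines y = a_i + i · x (there are 3 lines, with slopes 0, 1, ..., 2). Only the lines that attain the minimum somewhere contribute to roots; other lines are dominated. Here the surviving (envelope) indices are i = 2, i = 1, i = 0.
Intersections between consecutive envelope lines give the roots: for adjacent envelope indices i < j the intersection is x = (a_i − a_j) / (j − i). Reading off the sorted break points: {-7, 0}.
Verification: at each break x_0, at least two indices attain the minimum of min_i(a_i + i · x_0).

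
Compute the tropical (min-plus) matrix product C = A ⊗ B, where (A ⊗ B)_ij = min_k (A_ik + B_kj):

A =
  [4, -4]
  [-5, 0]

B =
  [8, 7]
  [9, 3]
A ⊗ B =
  [5, -1]
  [3, 2]

Apply the min-plus product entry-by-entry:
  C[0][0] = min over k of (A[0][0] + B[0][0] = 4 + 8 = 12, A[0][1] + B[1][0] = -4 + 9 = 5) = 5 (attained at k = 1)
  C[0][1] = min over k of (A[0][0] + B[0][1] = 4 + 7 = 11, A[0][1] + B[1][1] = -4 + 3 = -1) = -1 (attained at k = 1)
  C[1][0] = min over k of (A[1][0] + B[0][0] = -5 + 8 = 3, A[1][1] + B[1][0] = 0 + 9 = 9) = 3 (attained at k = 0)
  C[1][1] = min over k of (A[1][0] + B[0][1] = -5 + 7 = 2, A[1][1] + B[1][1] = 0 + 3 = 3) = 2 (attained at k = 0)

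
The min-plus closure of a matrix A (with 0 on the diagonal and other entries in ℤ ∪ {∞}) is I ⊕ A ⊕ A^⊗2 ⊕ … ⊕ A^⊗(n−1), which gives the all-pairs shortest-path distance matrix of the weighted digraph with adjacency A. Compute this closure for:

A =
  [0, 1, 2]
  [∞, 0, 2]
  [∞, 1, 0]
Closure =
  [0, 1, 2]
  [∞, 0, 2]
  [∞, 1, 0]

This is the Floyd-Warshall all-pairs shortest-path computation. For each intermediate vertex k = 0, 1, …, 2, update dist[i][j] ← min(dist[i][j], dist[i][k] + dist[k][j]). The final matrix gives, for each (i, j), the minimum total weight of any directed path from i to j (possibly empty when i = j).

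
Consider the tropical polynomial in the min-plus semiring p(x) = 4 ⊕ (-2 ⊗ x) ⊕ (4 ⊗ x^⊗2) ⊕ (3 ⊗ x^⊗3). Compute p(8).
p(8) = 4

A tropical monomial a ⊗ x^⊗i evaluates to a + i · x. Evaluating each term at x = 8:
  Term 0 contributes 4 + 0 · 8 = 4
  Term 1 contributes -2 + 1 · 8 = 6
  Term 2 contributes 4 + 2 · 8 = 20
  Term 3 contributes 3 + 3 · 8 = 27
p(8) = ⊕ of these = min[4, 6, 20, 27] = 4.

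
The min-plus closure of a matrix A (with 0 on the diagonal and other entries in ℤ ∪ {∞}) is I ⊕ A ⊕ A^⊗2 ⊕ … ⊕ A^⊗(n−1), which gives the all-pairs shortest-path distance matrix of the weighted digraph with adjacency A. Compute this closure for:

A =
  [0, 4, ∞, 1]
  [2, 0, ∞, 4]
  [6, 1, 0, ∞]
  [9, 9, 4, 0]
Closure =
  [0, 4, 5, 1]
  [2, 0, 7, 3]
  [3, 1, 0, 4]
  [7, 5, 4, 0]

This is the Floyd-Warshall all-pairs shortest-path computation. For each intermediate vertex k = 0, 1, …, 3, update dist[i][j] ← min(dist[i][j], dist[i][k] + dist[k][j]). The final matrix gives, for each (i, j), the minimum total weight of any directed path from i to j (possibly empty when i = j).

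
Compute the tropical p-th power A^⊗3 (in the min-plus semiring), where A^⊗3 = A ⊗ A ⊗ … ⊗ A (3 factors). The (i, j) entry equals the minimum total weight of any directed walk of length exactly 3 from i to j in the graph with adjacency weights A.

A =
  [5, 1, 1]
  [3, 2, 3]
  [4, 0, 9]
A^⊗3 =
  [4, 3, 4]
  [6, 4, 6]
  [5, 3, 4]

Each entry (A^⊗3)_ij equals the minimum over all length-3 walks i = v_0 → v_1 → … → v_3 = j of Σ_t A[v_t][v_{t+1}]. For example, for (i, j) = (0, 2) we minimise over 9 possible intermediate vertex sequences; the minimum is 4, attained along the walk 0 → 2 → 1 → 2.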